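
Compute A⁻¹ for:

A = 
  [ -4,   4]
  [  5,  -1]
det(A) = (-4)(-1) - (4)(5) = -16
For a 2×2 matrix, A⁻¹ = (1/det(A)) · [[d, -b], [-c, a]]
    = (-1/16) · [[-1, -4], [-5, -4]]

A⁻¹ = 
  [1/16,  1/4]
  [5/16,  1/4]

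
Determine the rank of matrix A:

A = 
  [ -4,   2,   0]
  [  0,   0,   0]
rank(A) = 1

Row reduce:
(no row operations needed)
REF = 
  [ -4,   2,   0]
  [  0,   0,   0]
Pivot columns: 1 → 1 pivot.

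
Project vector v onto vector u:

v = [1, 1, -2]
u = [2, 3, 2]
v·u = (1)(2) + (1)(3) + (-2)(2) = 1
u·u = (2)² + (3)² + (2)² = 17
proj_u(v) = (v·u / u·u) × u = (1/17) × u

proj_u(v) = [2/17, 3/17, 2/17]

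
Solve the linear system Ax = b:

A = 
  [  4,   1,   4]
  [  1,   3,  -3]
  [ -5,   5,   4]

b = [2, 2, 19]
Row reduce the augmented matrix [A|b]:
R2 → R2 - (1/4)·R1
R3 → R3 + (5/4)·R1
R3 → R3 - (25/11)·R2
REF = 
  [     4,      1,      4,      2]
  [     0,   11/4,     -4,    3/2]
  [     0,      0, 199/11, 199/11]

Back-substitution:
x₃ = (199/11) / (199/11) = 1
x₂ = (3/2 - (-4)(1)) / (11/4) = 2
x₁ = (2 - (1)(2) - (4)(1)) / 4 = -1

x = [-1, 2, 1]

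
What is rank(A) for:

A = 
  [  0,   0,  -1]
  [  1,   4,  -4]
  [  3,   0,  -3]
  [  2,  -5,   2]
rank(A) = 3

Row reduce:
Swap R1 ↔ R2
R3 → R3 - (3)·R1
R4 → R4 - (2)·R1
Swap R2 ↔ R3
R4 → R4 - (13/12)·R2
R4 → R4 + (1/4)·R3
REF = 
  [  1,   4,  -4]
  [  0, -12,   9]
  [  0,   0,  -1]
  [  0,   0,   0]
Pivot columns: 1, 2, 3 → 3 pivots.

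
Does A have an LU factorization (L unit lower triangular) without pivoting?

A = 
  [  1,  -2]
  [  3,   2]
Yes.
A[1,1] = 1 ≠ 0, so Gaussian elimination proceeds without a row swap: multiplier ℓ₂₁ = (3)/(1) = 3, and U[2,2] = 2 - (3)(-2) = 8.
L = 
  [  1,   0]
  [  3,   1]
U = 
  [  1,  -2]
  [  0,   8]
Check row 2 of LU: [(3)(1), (3)(-2) + 8] = [3, 2] = row 2 of A ✓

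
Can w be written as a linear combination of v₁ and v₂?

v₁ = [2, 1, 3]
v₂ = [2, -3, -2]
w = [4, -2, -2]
No

Form the augmented matrix and row-reduce:
[v₁|v₂|w] = 
  [  2,   2,   4]
  [  1,  -3,  -2]
  [  3,  -2,  -2]
R2 → R2 - (1/2)·R1
R3 → R3 - (3/2)·R1
R3 → R3 - (5/4)·R2
REF = 
  [  2,   2,   4]
  [  0,  -4,  -4]
  [  0,   0,  -3]

Row 3 reads [0 0 | -3], i.e. 0 = -3, so the system is inconsistent and w ∉ span{v₁, v₂}.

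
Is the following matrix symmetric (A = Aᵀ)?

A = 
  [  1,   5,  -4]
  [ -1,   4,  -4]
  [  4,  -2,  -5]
No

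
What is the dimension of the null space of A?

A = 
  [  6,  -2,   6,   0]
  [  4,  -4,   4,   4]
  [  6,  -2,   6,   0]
nullity(A) = 2

Row reduce:
R2 → R2 - (2/3)·R1
R3 → R3 - (1)·R1
REF = 
  [   6,   -2,    6,    0]
  [   0, -8/3,    0,    4]
  [   0,    0,    0,    0]
Pivot columns: 1, 2 → 2 pivots.
rank(A) = 2, so nullity(A) = 4 - 2 = 2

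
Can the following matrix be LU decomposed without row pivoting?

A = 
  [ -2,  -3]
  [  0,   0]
Yes.
A[1,1] = -2 ≠ 0, so Gaussian elimination proceeds without a row swap: multiplier ℓ₂₁ = (0)/(-2) = 0, and U[2,2] = 0 - (0)(-3) = 0.
L = 
  [  1,   0]
  [  0,   1]
U = 
  [ -2,  -3]
  [  0,   0]
Check row 2 of LU: [(0)(-2), (0)(-3) + 0] = [0, 0] = row 2 of A ✓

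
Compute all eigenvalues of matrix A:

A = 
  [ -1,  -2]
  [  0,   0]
tr(A) = -1, det(A) = 0
Characteristic polynomial: λ² - tr(A)λ + det(A) = λ² + λ
λ² + λ = λ(λ + 1)

λ = 0, -1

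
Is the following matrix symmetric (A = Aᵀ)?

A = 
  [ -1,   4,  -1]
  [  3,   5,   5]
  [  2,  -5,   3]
No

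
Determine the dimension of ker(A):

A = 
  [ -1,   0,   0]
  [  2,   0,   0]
nullity(A) = 2

Row reduce:
R2 → R2 + (2)·R1
REF = 
  [ -1,   0,   0]
  [  0,   0,   0]
Pivot columns: 1 → 1 pivot.
rank(A) = 1, so nullity(A) = 3 - 1 = 2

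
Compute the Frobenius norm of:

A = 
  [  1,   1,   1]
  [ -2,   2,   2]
||A||_F = 3.873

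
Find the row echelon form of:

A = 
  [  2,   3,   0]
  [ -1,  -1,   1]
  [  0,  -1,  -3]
Row operations:
R2 → R2 + (1/2)·R1
R3 → R3 + (2)·R2

Resulting echelon form:
REF = 
  [  2,   3,   0]
  [  0, 1/2,   1]
  [  0,   0,  -1]

Rank = 3 (number of non-zero pivot rows).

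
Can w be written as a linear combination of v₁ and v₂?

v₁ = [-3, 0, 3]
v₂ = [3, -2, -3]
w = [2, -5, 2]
No

Form the augmented matrix and row-reduce:
[v₁|v₂|w] = 
  [ -3,   3,   2]
  [  0,  -2,  -5]
  [  3,  -3,   2]
R3 → R3 + (1)·R1
REF = 
  [ -3,   3,   2]
  [  0,  -2,  -5]
  [  0,   0,   4]

Row 3 reads [0 0 | 4], i.e. 0 = 4, so the system is inconsistent and w ∉ span{v₁, v₂}.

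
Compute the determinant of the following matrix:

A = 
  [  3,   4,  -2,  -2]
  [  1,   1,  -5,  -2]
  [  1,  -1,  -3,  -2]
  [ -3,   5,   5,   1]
Cofactor expansion along row 1: det(A) = a₁₁M₁₁ - a₁₂M₁₂ + a₁₃M₁₃ - a₁₄M₁₄

M₁₁ = det[[1, -5, -2]; [-1, -3, -2]; [5, 5, 1]]
  = (1)·((-3)(1) - (-2)(5)) - (-5)·((-1)(1) - (-2)(5)) + (-2)·((-1)(5) - (-3)(5))
  = (1)(7) - (-5)(9) + (-2)(10)
  = 32
M₁₂ = det[[1, -5, -2]; [1, -3, -2]; [-3, 5, 1]]
  = (1)·((-3)(1) - (-2)(5)) - (-5)·((1)(1) - (-2)(-3)) + (-2)·((1)(5) - (-3)(-3))
  = (1)(7) - (-5)(-5) + (-2)(-4)
  = -10
M₁₃ = det[[1, 1, -2]; [1, -1, -2]; [-3, 5, 1]]
  = (1)·((-1)(1) - (-2)(5)) - (1)·((1)(1) - (-2)(-3)) + (-2)·((1)(5) - (-1)(-3))
  = (1)(9) - (1)(-5) + (-2)(2)
  = 10
M₁₄ = det[[1, 1, -5]; [1, -1, -3]; [-3, 5, 5]]
  = (1)·((-1)(5) - (-3)(5)) - (1)·((1)(5) - (-3)(-3)) + (-5)·((1)(5) - (-1)(-3))
  = (1)(10) - (1)(-4) + (-5)(2)
  = 4

det(A) = (3)(32) - (4)(-10) + (-2)(10) - (-2)(4) = 124

det(A) = 124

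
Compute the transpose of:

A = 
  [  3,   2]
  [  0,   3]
Aᵀ = 
  [  3,   0]
  [  2,   3]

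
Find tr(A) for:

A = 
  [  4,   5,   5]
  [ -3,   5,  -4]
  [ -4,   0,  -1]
8

tr(A) = 4 + 5 + -1 = 8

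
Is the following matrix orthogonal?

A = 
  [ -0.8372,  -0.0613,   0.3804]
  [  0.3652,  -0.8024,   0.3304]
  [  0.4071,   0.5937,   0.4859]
No

AᵀA = 
  [  1,   0,   0]
  [  0,   1.0001,   0]
  [  0,   0,   0.4900]
≠ I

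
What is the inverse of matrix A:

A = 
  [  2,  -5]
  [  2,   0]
det(A) = (2)(0) - (-5)(2) = 10
For a 2×2 matrix, A⁻¹ = (1/det(A)) · [[d, -b], [-c, a]]
    = (1/10) · [[0, 5], [-2, 2]]

A⁻¹ = 
  [   0,  1/2]
  [-1/5,  1/5]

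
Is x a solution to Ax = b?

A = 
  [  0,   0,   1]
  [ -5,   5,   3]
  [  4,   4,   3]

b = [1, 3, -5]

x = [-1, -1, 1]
Yes

Ax = [1, 3, -5] = b ✓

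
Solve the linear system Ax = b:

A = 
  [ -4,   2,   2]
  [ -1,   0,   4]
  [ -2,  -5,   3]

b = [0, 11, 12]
Row reduce the augmented matrix [A|b]:
R2 → R2 - (1/4)·R1
R3 → R3 - (1/2)·R1
R3 → R3 - (12)·R2
REF = 
  [  -4,    2,    2,    0]
  [   0, -1/2,  7/2,   11]
  [   0,    0,  -40, -120]

Back-substitution:
x₃ = (-120) / (-40) = 3
x₂ = (11 - (7/2)(3)) / (-1/2) = -1
x₁ = (0 - (2)(-1) - (2)(3)) / (-4) = 1

x = [1, -1, 3]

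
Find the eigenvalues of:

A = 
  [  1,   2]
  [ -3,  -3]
tr(A) = -2, det(A) = 3
Characteristic polynomial: λ² - tr(A)λ + det(A) = λ² + 2λ + 3
λ² + 2λ + 3 = 0  ⇒  λ = (-2 ± √((2)² - 4·(3)))/2 = (-2 ± √(-8))/2
  = -1 + i√2,  -1 - i√2

λ = -1 + i√2, -1 - i√2  (≈ -1 + 1.414i, -1 - 1.414i)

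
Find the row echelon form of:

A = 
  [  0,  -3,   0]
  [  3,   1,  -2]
Row operations:
Swap R1 ↔ R2

Resulting echelon form:
REF = 
  [  3,   1,  -2]
  [  0,  -3,   0]

Rank = 2 (number of non-zero pivot rows).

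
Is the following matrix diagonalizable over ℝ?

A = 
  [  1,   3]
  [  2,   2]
Yes

tr(A) = 3, det(A) = -4
Characteristic polynomial: λ² - tr(A)λ + det(A) = λ² - 3λ - 4
λ² - 3λ - 4 = (λ + 1)(λ - 4)
Eigenvalues: 4, -1
λ=-1: alg. mult. = 1, geom. mult. = 2 - rank(A - (-1)I) = 2 - 1 = 1
λ=4: alg. mult. = 1, geom. mult. = 2 - rank(A - (4)I) = 2 - 1 = 1
Sum of geometric multiplicities equals n, so A has n independent eigenvectors.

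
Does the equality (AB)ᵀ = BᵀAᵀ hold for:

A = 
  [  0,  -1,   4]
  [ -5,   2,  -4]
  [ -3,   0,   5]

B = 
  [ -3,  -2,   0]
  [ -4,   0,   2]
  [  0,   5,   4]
Yes

(AB)ᵀ = 
  [  4,   7,   9]
  [ 20, -10,  31]
  [ 14, -12,  20]

BᵀAᵀ = 
  [  4,   7,   9]
  [ 20, -10,  31]
  [ 14, -12,  20]

Both sides are equal — this is the standard identity (AB)ᵀ = BᵀAᵀ, which holds for all A, B.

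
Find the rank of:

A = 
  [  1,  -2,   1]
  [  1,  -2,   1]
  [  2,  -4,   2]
Row reduce:
R2 → R2 - (1)·R1
R3 → R3 - (2)·R1
REF = 
  [  1,  -2,   1]
  [  0,   0,   0]
  [  0,   0,   0]
Pivot columns: 1 → 1 pivot.

rank(A) = 1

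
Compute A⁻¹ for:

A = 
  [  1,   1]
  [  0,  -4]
det(A) = (1)(-4) - (1)(0) = -4
For a 2×2 matrix, A⁻¹ = (1/det(A)) · [[d, -b], [-c, a]]
    = (-1/4) · [[-4, -1], [0, 1]]

A⁻¹ = 
  [   1,  1/4]
  [   0, -1/4]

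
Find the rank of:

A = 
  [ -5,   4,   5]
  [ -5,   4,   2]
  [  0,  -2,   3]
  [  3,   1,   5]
rank(A) = 3

Row reduce:
R2 → R2 - (1)·R1
R4 → R4 + (3/5)·R1
Swap R2 ↔ R3
R4 → R4 + (17/10)·R2
R4 → R4 + (131/30)·R3
REF = 
  [ -5,   4,   5]
  [  0,  -2,   3]
  [  0,   0,  -3]
  [  0,   0,   0]
Pivot columns: 1, 2, 3 → 3 pivots.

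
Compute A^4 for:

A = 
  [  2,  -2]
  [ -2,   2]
A² = A·A:
A²[1,1] = (2)(2) + (-2)(-2) = 8
A²[1,2] = (2)(-2) + (-2)(2) = -8
A²[2,1] = (-2)(2) + (2)(-2) = -8
A²[2,2] = (-2)(-2) + (2)(2) = 8
A² = 
  [  8,  -8]
  [ -8,   8]

A^3 = A^2·A:
A^3[1,1] = (8)(2) + (-8)(-2) = 32
A^3[1,2] = (8)(-2) + (-8)(2) = -32
A^3[2,1] = (-8)(2) + (8)(-2) = -32
A^3[2,2] = (-8)(-2) + (8)(2) = 32
A^3 = 
  [ 32, -32]
  [-32,  32]

A^4 = A^3·A:
A^4[1,1] = (32)(2) + (-32)(-2) = 128
A^4[1,2] = (32)(-2) + (-32)(2) = -128
A^4[2,1] = (-32)(2) + (32)(-2) = -128
A^4[2,2] = (-32)(-2) + (32)(2) = 128
A^4 = 
  [128, -128]
  [-128, 128]

Therefore
A^4 = 
  [128, -128]
  [-128, 128]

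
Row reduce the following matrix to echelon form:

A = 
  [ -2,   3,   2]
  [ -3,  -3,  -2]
Row operations:
R2 → R2 - (3/2)·R1

Resulting echelon form:
REF = 
  [   -2,     3,     2]
  [    0, -15/2,    -5]

Rank = 2 (number of non-zero pivot rows).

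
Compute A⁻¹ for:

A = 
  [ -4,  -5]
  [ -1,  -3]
det(A) = (-4)(-3) - (-5)(-1) = 7
For a 2×2 matrix, A⁻¹ = (1/det(A)) · [[d, -b], [-c, a]]
    = (1/7) · [[-3, 5], [1, -4]]

A⁻¹ = 
  [-3/7,  5/7]
  [ 1/7, -4/7]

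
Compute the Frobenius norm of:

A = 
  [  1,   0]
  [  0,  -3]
||A||_F = 3.162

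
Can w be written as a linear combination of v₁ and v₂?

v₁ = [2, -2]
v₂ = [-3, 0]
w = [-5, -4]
Yes

Form the augmented matrix and row-reduce:
[v₁|v₂|w] = 
  [  2,  -3,  -5]
  [ -2,   0,  -4]
R2 → R2 + (1)·R1
REF = 
  [  2,  -3,  -5]
  [  0,  -3,  -9]

No row of the form [0 0 | nonzero], so the system is consistent. Back-substitution gives c₁ = 2, c₂ = 3: w = (2)·v₁ + (3)·v₂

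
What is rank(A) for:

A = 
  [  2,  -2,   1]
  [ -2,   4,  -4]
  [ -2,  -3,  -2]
Row reduce:
R2 → R2 + (1)·R1
R3 → R3 + (1)·R1
R3 → R3 + (5/2)·R2
REF = 
  [    2,    -2,     1]
  [    0,     2,    -3]
  [    0,     0, -17/2]
Pivot columns: 1, 2, 3 → 3 pivots.

rank(A) = 3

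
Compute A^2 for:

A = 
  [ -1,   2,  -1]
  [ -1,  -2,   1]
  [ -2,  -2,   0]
A² = A·A:
A²[1,1] = (-1)(-1) + (2)(-1) + (-1)(-2) = 1
A²[1,2] = (-1)(2) + (2)(-2) + (-1)(-2) = -4
A²[1,3] = (-1)(-1) + (2)(1) + (-1)(0) = 3
A²[2,1] = (-1)(-1) + (-2)(-1) + (1)(-2) = 1
A²[2,2] = (-1)(2) + (-2)(-2) + (1)(-2) = 0
A²[2,3] = (-1)(-1) + (-2)(1) + (1)(0) = -1
A²[3,1] = (-2)(-1) + (-2)(-1) + (0)(-2) = 4
A²[3,2] = (-2)(2) + (-2)(-2) + (0)(-2) = 0
A²[3,3] = (-2)(-1) + (-2)(1) + (0)(0) = 0
A² = 
  [  1,  -4,   3]
  [  1,   0,  -1]
  [  4,   0,   0]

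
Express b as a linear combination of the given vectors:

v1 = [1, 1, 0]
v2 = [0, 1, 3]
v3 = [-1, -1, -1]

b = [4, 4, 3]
c1 = 1, c2 = 0, c3 = -3

b = 1·v1 + 0·v2 + -3·v3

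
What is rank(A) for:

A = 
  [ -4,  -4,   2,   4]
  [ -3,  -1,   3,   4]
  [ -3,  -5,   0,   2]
Row reduce:
R2 → R2 - (3/4)·R1
R3 → R3 - (3/4)·R1
R3 → R3 + (1)·R2
REF = 
  [ -4,  -4,   2,   4]
  [  0,   2, 3/2,   1]
  [  0,   0,   0,   0]
Pivot columns: 1, 2 → 2 pivots.

rank(A) = 2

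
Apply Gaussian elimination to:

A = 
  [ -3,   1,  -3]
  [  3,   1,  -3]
Row operations:
R2 → R2 + (1)·R1

Resulting echelon form:
REF = 
  [ -3,   1,  -3]
  [  0,   2,  -6]

Rank = 2 (number of non-zero pivot rows).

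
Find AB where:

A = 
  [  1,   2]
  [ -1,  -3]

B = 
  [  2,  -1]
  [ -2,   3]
AB = 
  [ -2,   5]
  [  4,  -8]

A is 2×2 and B is 2×2, so AB is 2×2. Each entry is (row of A)·(column of B):
AB[1,1] = (1)(2) + (2)(-2) = -2
AB[1,2] = (1)(-1) + (2)(3) = 5
AB[2,1] = (-1)(2) + (-3)(-2) = 4
AB[2,2] = (-1)(-1) + (-3)(3) = -8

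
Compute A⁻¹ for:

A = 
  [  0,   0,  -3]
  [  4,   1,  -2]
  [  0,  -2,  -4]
det(A) = (0)·((1)(-4) - (-2)(-2)) - (0)·((4)(-4) - (-2)(0)) + (-3)·((4)(-2) - (1)(0))
  = (0)(-8) - (0)(-16) + (-3)(-8)
  = 24
det(A) = 24 ≠ 0, so A is invertible.

Cofactors Cᵢⱼ = (-1)ⁱ⁺ʲ·Mᵢⱼ:
C = 
  [ -8,  16,  -8]
  [  6,   0,   0]
  [  3, -12,   0]

adj(A) = Cᵀ:
adj(A) = 
  [ -8,   6,   3]
  [ 16,   0, -12]
  [ -8,   0,   0]

A⁻¹ = (1/24) · adj(A):
A⁻¹ = 
  [-1/3,  1/4,  1/8]
  [ 2/3,    0, -1/2]
  [-1/3,    0,    0]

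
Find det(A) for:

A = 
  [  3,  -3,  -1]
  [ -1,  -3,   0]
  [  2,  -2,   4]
Cofactor expansion along row 1:
det(A) = (3)·((-3)(4) - (0)(-2)) - (-3)·((-1)(4) - (0)(2)) + (-1)·((-1)(-2) - (-3)(2))
  = (3)(-12) - (-3)(-4) + (-1)(8)
  = -56

det(A) = -56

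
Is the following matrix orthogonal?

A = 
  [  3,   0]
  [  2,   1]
No

AᵀA = 
  [ 13,   2]
  [  2,   1]
≠ I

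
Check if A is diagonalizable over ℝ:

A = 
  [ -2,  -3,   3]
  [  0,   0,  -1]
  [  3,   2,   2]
Yes

Characteristic polynomial: det(λI - A) = λ³ - 11λ - 5
By the rational root theorem any rational root is an integer dividing 5; none of those is a root, so p(λ) has no rational roots and hence (being an irreducible cubic) no repeated roots.
Discriminant of the cubic: Δ = 4649
Δ > 0 ⇒ three distinct real eigenvalues: λ ≈ -3.06, -0.4636, 3.524
Three distinct real eigenvalues, so A has 3 independent eigenvectors.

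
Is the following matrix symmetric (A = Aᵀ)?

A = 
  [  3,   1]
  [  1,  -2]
Yes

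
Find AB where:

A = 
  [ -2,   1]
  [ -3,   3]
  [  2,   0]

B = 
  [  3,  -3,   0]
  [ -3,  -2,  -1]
AB = 
  [ -9,   4,  -1]
  [-18,   3,  -3]
  [  6,  -6,   0]

A is 3×2 and B is 2×3, so AB is 3×3. Each entry is (row of A)·(column of B):
AB[1,1] = (-2)(3) + (1)(-3) = -9
AB[1,2] = (-2)(-3) + (1)(-2) = 4
AB[1,3] = (-2)(0) + (1)(-1) = -1
AB[2,1] = (-3)(3) + (3)(-3) = -18
AB[2,2] = (-3)(-3) + (3)(-2) = 3
AB[2,3] = (-3)(0) + (3)(-1) = -3
AB[3,1] = (2)(3) + (0)(-3) = 6
AB[3,2] = (2)(-3) + (0)(-2) = -6
AB[3,3] = (2)(0) + (0)(-1) = 0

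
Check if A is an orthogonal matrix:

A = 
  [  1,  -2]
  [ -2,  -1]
No

AᵀA = 
  [  5,   0]
  [  0,   5]
≠ I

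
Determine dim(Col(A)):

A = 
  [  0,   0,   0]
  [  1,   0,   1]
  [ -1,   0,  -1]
dim(Col(A)) = 1

Row reduce:
Swap R1 ↔ R2
R3 → R3 + (1)·R1
REF = 
  [  1,   0,   1]
  [  0,   0,   0]
  [  0,   0,   0]
Pivot columns: 1 → 1 pivot.
dim(Col(A)) = number of pivot columns = 1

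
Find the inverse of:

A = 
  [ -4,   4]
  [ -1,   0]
det(A) = (-4)(0) - (4)(-1) = 4
For a 2×2 matrix, A⁻¹ = (1/det(A)) · [[d, -b], [-c, a]]
    = (1/4) · [[0, -4], [1, -4]]

A⁻¹ = 
  [  0,  -1]
  [1/4,  -1]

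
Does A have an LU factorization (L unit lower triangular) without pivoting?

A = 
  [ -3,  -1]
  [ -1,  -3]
Yes.
A[1,1] = -3 ≠ 0, so Gaussian elimination proceeds without a row swap: multiplier ℓ₂₁ = (-1)/(-3) = 1/3, and U[2,2] = -3 - (1/3)(-1) = -8/3.
L = 
  [  1,   0]
  [1/3,   1]
U = 
  [  -3,   -1]
  [   0, -8/3]
Check row 2 of LU: [(1/3)(-3), (1/3)(-1) + (-8/3)] = [-1, -3] = row 2 of A ✓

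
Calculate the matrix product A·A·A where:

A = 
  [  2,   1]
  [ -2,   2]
A² = A·A:
A²[1,1] = (2)(2) + (1)(-2) = 2
A²[1,2] = (2)(1) + (1)(2) = 4
A²[2,1] = (-2)(2) + (2)(-2) = -8
A²[2,2] = (-2)(1) + (2)(2) = 2
A² = 
  [  2,   4]
  [ -8,   2]

A^3 = A^2·A:
A^3[1,1] = (2)(2) + (4)(-2) = -4
A^3[1,2] = (2)(1) + (4)(2) = 10
A^3[2,1] = (-8)(2) + (2)(-2) = -20
A^3[2,2] = (-8)(1) + (2)(2) = -4
A^3 = 
  [ -4,  10]
  [-20,  -4]

Therefore
A^3 = 
  [ -4,  10]
  [-20,  -4]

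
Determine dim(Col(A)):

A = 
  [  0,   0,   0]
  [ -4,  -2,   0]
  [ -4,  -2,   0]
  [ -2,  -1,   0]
Row reduce:
Swap R1 ↔ R2
R3 → R3 - (1)·R1
R4 → R4 - (1/2)·R1
REF = 
  [ -4,  -2,   0]
  [  0,   0,   0]
  [  0,   0,   0]
  [  0,   0,   0]
Pivot columns: 1 → 1 pivot.
dim(Col(A)) = number of pivot columns = 1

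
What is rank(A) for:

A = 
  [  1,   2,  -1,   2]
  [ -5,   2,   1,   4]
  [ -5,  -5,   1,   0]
rank(A) = 3

Row reduce:
R2 → R2 + (5)·R1
R3 → R3 + (5)·R1
R3 → R3 - (5/12)·R2
REF = 
  [   1,    2,   -1,    2]
  [   0,   12,   -4,   14]
  [   0,    0, -7/3, 25/6]
Pivot columns: 1, 2, 3 → 3 pivots.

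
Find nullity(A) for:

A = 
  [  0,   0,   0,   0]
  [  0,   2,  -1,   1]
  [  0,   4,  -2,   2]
nullity(A) = 3

Row reduce:
Swap R1 ↔ R2
R3 → R3 - (2)·R1
REF = 
  [  0,   2,  -1,   1]
  [  0,   0,   0,   0]
  [  0,   0,   0,   0]
Pivot columns: 2 → 1 pivot.
rank(A) = 1, so nullity(A) = 4 - 1 = 3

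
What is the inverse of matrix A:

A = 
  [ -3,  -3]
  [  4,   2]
det(A) = (-3)(2) - (-3)(4) = 6
For a 2×2 matrix, A⁻¹ = (1/det(A)) · [[d, -b], [-c, a]]
    = (1/6) · [[2, 3], [-4, -3]]

A⁻¹ = 
  [ 1/3,  1/2]
  [-2/3, -1/2]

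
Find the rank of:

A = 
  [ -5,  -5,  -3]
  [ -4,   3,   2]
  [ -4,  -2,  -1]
rank(A) = 3

Row reduce:
R2 → R2 - (4/5)·R1
R3 → R3 - (4/5)·R1
R3 → R3 - (2/7)·R2
REF = 
  [  -5,   -5,   -3]
  [   0,    7, 22/5]
  [   0,    0,  1/7]
Pivot columns: 1, 2, 3 → 3 pivots.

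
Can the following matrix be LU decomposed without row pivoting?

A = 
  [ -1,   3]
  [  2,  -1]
Yes.
A[1,1] = -1 ≠ 0, so Gaussian elimination proceeds without a row swap: multiplier ℓ₂₁ = (2)/(-1) = -2, and U[2,2] = -1 - (-2)(3) = 5.
L = 
  [  1,   0]
  [ -2,   1]
U = 
  [ -1,   3]
  [  0,   5]
Check row 2 of LU: [(-2)(-1), (-2)(3) + 5] = [2, -1] = row 2 of A ✓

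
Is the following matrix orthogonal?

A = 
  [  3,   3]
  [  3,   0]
No

AᵀA = 
  [ 18,   9]
  [  9,   9]
≠ I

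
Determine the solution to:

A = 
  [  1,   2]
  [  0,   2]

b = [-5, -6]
Row reduce the augmented matrix [A|b]:
(already in echelon form)
REF = 
  [  1,   2,  -5]
  [  0,   2,  -6]

Back-substitution:
x₂ = (-6) / 2 = -3
x₁ = (-5 - (2)(-3)) / 1 = 1

x = [1, -3]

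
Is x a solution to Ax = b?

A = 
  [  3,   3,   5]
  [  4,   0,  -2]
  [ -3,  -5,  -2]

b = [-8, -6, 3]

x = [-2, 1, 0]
No

Ax = [-3, -8, 1] ≠ b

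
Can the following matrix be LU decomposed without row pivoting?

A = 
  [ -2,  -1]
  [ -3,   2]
Yes.
A[1,1] = -2 ≠ 0, so Gaussian elimination proceeds without a row swap: multiplier ℓ₂₁ = (-3)/(-2) = 3/2, and U[2,2] = 2 - (3/2)(-1) = 7/2.
L = 
  [  1,   0]
  [3/2,   1]
U = 
  [ -2,  -1]
  [  0, 7/2]
Check row 2 of LU: [(3/2)(-2), (3/2)(-1) + (7/2)] = [-3, 2] = row 2 of A ✓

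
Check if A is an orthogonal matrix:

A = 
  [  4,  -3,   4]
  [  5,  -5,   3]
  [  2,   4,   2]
No

AᵀA = 
  [ 45, -29,  35]
  [-29,  50, -19]
  [ 35, -19,  29]
≠ I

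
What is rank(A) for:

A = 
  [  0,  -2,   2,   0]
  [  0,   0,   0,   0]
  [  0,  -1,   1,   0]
rank(A) = 1

Row reduce:
R3 → R3 - (1/2)·R1
REF = 
  [  0,  -2,   2,   0]
  [  0,   0,   0,   0]
  [  0,   0,   0,   0]
Pivot columns: 2 → 1 pivot.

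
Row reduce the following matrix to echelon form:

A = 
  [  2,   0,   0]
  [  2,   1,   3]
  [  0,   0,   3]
Row operations:
R2 → R2 - (1)·R1

Resulting echelon form:
REF = 
  [  2,   0,   0]
  [  0,   1,   3]
  [  0,   0,   3]

Rank = 3 (number of non-zero pivot rows).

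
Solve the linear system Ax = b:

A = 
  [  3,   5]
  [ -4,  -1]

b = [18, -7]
x = [1, 3]

Row reduce the augmented matrix [A|b]:
R2 → R2 + (4/3)·R1
REF = 
  [   3,    5,   18]
  [   0, 17/3,   17]

Back-substitution:
x₂ = 17 / (17/3) = 3
x₁ = (18 - (5)(3)) / 3 = 1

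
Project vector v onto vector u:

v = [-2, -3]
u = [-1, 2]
proj_u(v) = [4/5, -8/5]

v·u = (-2)(-1) + (-3)(2) = -4
u·u = (-1)² + (2)² = 5
proj_u(v) = (v·u / u·u) × u = (-4/5) × u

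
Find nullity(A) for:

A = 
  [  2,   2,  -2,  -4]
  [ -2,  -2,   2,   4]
nullity(A) = 3

Row reduce:
R2 → R2 + (1)·R1
REF = 
  [  2,   2,  -2,  -4]
  [  0,   0,   0,   0]
Pivot columns: 1 → 1 pivot.
rank(A) = 1, so nullity(A) = 4 - 1 = 3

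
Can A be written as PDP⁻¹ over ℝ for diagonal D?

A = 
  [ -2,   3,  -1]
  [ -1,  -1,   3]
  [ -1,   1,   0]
No

Characteristic polynomial: det(λI - A) = λ³ + 3λ² + λ + 1
By the rational root theorem any rational root is an integer dividing 1; none of those is a root, so p(λ) has no rational roots and hence (being an irreducible cubic) no repeated roots.
Discriminant of the cubic: Δ = -76
Δ < 0 ⇒ one real eigenvalue and a complex-conjugate pair: λ ≈ -2.769, -0.1154 + 0.5897i, -0.1154 - 0.5897i
Has complex eigenvalues (not diagonalizable over ℝ).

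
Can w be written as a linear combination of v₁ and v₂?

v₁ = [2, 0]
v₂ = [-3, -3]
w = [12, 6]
Yes

Form the augmented matrix and row-reduce:
[v₁|v₂|w] = 
  [  2,  -3,  12]
  [  0,  -3,   6]
(already in echelon form — no row operations needed)

No row of the form [0 0 | nonzero], so the system is consistent. Back-substitution gives c₁ = 3, c₂ = -2: w = (3)·v₁ + (-2)·v₂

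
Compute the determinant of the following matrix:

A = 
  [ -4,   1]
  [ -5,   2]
-3

For a 2×2 matrix, det = ad - bc = (-4)(2) - (1)(-5) = -3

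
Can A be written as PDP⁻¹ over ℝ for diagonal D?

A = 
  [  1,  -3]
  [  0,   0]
Yes

tr(A) = 1, det(A) = 0
Characteristic polynomial: λ² - tr(A)λ + det(A) = λ² - λ
λ² - λ = λ(λ - 1)
Eigenvalues: 1, 0
λ=0: alg. mult. = 1, geom. mult. = 2 - rank(A - (0)I) = 2 - 1 = 1
λ=1: alg. mult. = 1, geom. mult. = 2 - rank(A - (1)I) = 2 - 1 = 1
Sum of geometric multiplicities equals n, so A has n independent eigenvectors.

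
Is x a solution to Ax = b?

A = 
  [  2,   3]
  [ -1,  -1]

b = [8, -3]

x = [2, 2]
No

Ax = [10, -4] ≠ b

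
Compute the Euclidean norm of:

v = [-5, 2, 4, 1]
6.782

||v||₂ = √((-5)² + (2)² + (4)² + (1)²) = √46 = 6.782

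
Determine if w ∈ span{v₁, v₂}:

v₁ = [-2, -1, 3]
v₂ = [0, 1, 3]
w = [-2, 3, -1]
No

Form the augmented matrix and row-reduce:
[v₁|v₂|w] = 
  [ -2,   0,  -2]
  [ -1,   1,   3]
  [  3,   3,  -1]
R2 → R2 - (1/2)·R1
R3 → R3 + (3/2)·R1
R3 → R3 - (3)·R2
REF = 
  [ -2,   0,  -2]
  [  0,   1,   4]
  [  0,   0, -16]

Row 3 reads [0 0 | -16], i.e. 0 = -16, so the system is inconsistent and w ∉ span{v₁, v₂}.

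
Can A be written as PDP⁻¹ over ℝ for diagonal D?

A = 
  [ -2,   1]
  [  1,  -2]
Yes

tr(A) = -4, det(A) = 3
Characteristic polynomial: λ² - tr(A)λ + det(A) = λ² + 4λ + 3
λ² + 4λ + 3 = (λ + 3)(λ + 1)
Eigenvalues: -1, -3
λ=-3: alg. mult. = 1, geom. mult. = 2 - rank(A - (-3)I) = 2 - 1 = 1
λ=-1: alg. mult. = 1, geom. mult. = 2 - rank(A - (-1)I) = 2 - 1 = 1
Sum of geometric multiplicities equals n, so A has n independent eigenvectors.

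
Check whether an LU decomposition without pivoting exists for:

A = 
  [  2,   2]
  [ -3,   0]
Yes.
A[1,1] = 2 ≠ 0, so Gaussian elimination proceeds without a row swap: multiplier ℓ₂₁ = (-3)/(2) = -3/2, and U[2,2] = 0 - (-3/2)(2) = 3.
L = 
  [   1,    0]
  [-3/2,    1]
U = 
  [  2,   2]
  [  0,   3]
Check row 2 of LU: [(-3/2)(2), (-3/2)(2) + 3] = [-3, 0] = row 2 of A ✓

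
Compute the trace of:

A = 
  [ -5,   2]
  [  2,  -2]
-7

tr(A) = -5 + -2 = -7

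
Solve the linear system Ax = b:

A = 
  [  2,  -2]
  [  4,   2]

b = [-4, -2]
Row reduce the augmented matrix [A|b]:
R2 → R2 - (2)·R1
REF = 
  [  2,  -2,  -4]
  [  0,   6,   6]

Back-substitution:
x₂ = 6 / 6 = 1
x₁ = (-4 - (-2)(1)) / 2 = -1

x = [-1, 1]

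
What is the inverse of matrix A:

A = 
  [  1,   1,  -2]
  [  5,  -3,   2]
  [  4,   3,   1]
det(A) = (1)·((-3)(1) - (2)(3)) - (1)·((5)(1) - (2)(4)) + (-2)·((5)(3) - (-3)(4))
  = (1)(-9) - (1)(-3) + (-2)(27)
  = -60
det(A) = -60 ≠ 0, so A is invertible.

Cofactors Cᵢⱼ = (-1)ⁱ⁺ʲ·Mᵢⱼ:
C = 
  [ -9,   3,  27]
  [ -7,   9,   1]
  [ -4, -12,  -8]

adj(A) = Cᵀ:
adj(A) = 
  [ -9,  -7,  -4]
  [  3,   9, -12]
  [ 27,   1,  -8]

A⁻¹ = (-1/60) · adj(A):
A⁻¹ = 
  [ 3/20,  7/60,  1/15]
  [-1/20, -3/20,   1/5]
  [-9/20, -1/60,  2/15]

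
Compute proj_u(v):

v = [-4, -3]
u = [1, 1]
proj_u(v) = [-7/2, -7/2]

v·u = (-4)(1) + (-3)(1) = -7
u·u = (1)² + (1)² = 2
proj_u(v) = (v·u / u·u) × u = (-7/2) × u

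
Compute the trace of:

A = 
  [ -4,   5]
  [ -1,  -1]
-5

tr(A) = -4 + -1 = -5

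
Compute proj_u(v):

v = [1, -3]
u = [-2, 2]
proj_u(v) = [2, -2]

v·u = (1)(-2) + (-3)(2) = -8
u·u = (-2)² + (2)² = 8
proj_u(v) = (v·u / u·u) × u = (-8/8) × u = (-1) × u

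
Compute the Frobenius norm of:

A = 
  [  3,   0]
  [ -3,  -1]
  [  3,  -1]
||A||_F = 5.385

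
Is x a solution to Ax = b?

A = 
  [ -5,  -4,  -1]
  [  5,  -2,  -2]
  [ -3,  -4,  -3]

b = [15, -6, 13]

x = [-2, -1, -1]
Yes

Ax = [15, -6, 13] = b ✓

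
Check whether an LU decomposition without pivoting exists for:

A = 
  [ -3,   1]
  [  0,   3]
Yes.
A[1,1] = -3 ≠ 0, so Gaussian elimination proceeds without a row swap: multiplier ℓ₂₁ = (0)/(-3) = 0, and U[2,2] = 3 - (0)(1) = 3.
L = 
  [  1,   0]
  [  0,   1]
U = 
  [ -3,   1]
  [  0,   3]
Check row 2 of LU: [(0)(-3), (0)(1) + 3] = [0, 3] = row 2 of A ✓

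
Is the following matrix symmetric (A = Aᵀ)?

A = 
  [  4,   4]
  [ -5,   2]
No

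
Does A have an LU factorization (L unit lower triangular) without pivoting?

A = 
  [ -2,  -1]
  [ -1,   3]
Yes.
A[1,1] = -2 ≠ 0, so Gaussian elimination proceeds without a row swap: multiplier ℓ₂₁ = (-1)/(-2) = 1/2, and U[2,2] = 3 - (1/2)(-1) = 7/2.
L = 
  [  1,   0]
  [1/2,   1]
U = 
  [ -2,  -1]
  [  0, 7/2]
Check row 2 of LU: [(1/2)(-2), (1/2)(-1) + (7/2)] = [-1, 3] = row 2 of A ✓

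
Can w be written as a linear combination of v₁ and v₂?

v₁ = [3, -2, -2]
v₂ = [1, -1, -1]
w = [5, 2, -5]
No

Form the augmented matrix and row-reduce:
[v₁|v₂|w] = 
  [  3,   1,   5]
  [ -2,  -1,   2]
  [ -2,  -1,  -5]
R2 → R2 + (2/3)·R1
R3 → R3 + (2/3)·R1
R3 → R3 - (1)·R2
REF = 
  [   3,    1,    5]
  [   0, -1/3, 16/3]
  [   0,    0,   -7]

Row 3 reads [0 0 | -7], i.e. 0 = -7, so the system is inconsistent and w ∉ span{v₁, v₂}.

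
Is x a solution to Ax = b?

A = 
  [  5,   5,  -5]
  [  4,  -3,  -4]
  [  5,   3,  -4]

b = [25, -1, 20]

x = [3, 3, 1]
Yes

Ax = [25, -1, 20] = b ✓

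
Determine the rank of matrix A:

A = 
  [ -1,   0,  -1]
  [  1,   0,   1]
rank(A) = 1

Row reduce:
R2 → R2 + (1)·R1
REF = 
  [ -1,   0,  -1]
  [  0,   0,   0]
Pivot columns: 1 → 1 pivot.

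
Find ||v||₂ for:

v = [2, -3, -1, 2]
4.243

||v||₂ = √((2)² + (-3)² + (-1)² + (2)²) = √18 = 4.243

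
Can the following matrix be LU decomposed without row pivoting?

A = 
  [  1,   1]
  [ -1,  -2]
Yes.
A[1,1] = 1 ≠ 0, so Gaussian elimination proceeds without a row swap: multiplier ℓ₂₁ = (-1)/(1) = -1, and U[2,2] = -2 - (-1)(1) = -1.
L = 
  [  1,   0]
  [ -1,   1]
U = 
  [  1,   1]
  [  0,  -1]
Check row 2 of LU: [(-1)(1), (-1)(1) + (-1)] = [-1, -2] = row 2 of A ✓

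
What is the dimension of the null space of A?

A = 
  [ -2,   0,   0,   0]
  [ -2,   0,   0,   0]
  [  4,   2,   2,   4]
nullity(A) = 2

Row reduce:
R2 → R2 - (1)·R1
R3 → R3 + (2)·R1
Swap R2 ↔ R3
REF = 
  [ -2,   0,   0,   0]
  [  0,   2,   2,   4]
  [  0,   0,   0,   0]
Pivot columns: 1, 2 → 2 pivots.
rank(A) = 2, so nullity(A) = 4 - 2 = 2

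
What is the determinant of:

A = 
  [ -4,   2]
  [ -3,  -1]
10

For a 2×2 matrix, det = ad - bc = (-4)(-1) - (2)(-3) = 10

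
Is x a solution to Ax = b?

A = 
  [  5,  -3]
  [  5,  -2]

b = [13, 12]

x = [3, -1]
No

Ax = [18, 17] ≠ b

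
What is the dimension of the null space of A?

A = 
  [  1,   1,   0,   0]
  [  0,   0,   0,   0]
nullity(A) = 3

Row reduce:
(no row operations needed)
REF = 
  [  1,   1,   0,   0]
  [  0,   0,   0,   0]
Pivot columns: 1 → 1 pivot.
rank(A) = 1, so nullity(A) = 4 - 1 = 3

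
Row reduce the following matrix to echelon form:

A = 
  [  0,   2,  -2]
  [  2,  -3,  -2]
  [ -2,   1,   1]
Row operations:
Swap R1 ↔ R2
R3 → R3 + (1)·R1
R3 → R3 + (1)·R2

Resulting echelon form:
REF = 
  [  2,  -3,  -2]
  [  0,   2,  -2]
  [  0,   0,  -3]

Rank = 3 (number of non-zero pivot rows).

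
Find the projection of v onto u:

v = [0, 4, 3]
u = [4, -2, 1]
proj_u(v) = [-20/21, 10/21, -5/21]

v·u = (0)(4) + (4)(-2) + (3)(1) = -5
u·u = (4)² + (-2)² + (1)² = 21
proj_u(v) = (v·u / u·u) × u = (-5/21) × u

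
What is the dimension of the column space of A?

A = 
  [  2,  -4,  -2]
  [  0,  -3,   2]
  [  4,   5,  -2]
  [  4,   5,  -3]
Row reduce:
R3 → R3 - (2)·R1
R4 → R4 - (2)·R1
R3 → R3 + (13/3)·R2
R4 → R4 + (13/3)·R2
R4 → R4 - (29/32)·R3
REF = 
  [   2,   -4,   -2]
  [   0,   -3,    2]
  [   0,    0, 32/3]
  [   0,    0,    0]
Pivot columns: 1, 2, 3 → 3 pivots.
dim(Col(A)) = number of pivot columns = 3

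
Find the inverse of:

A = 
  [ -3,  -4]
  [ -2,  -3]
det(A) = (-3)(-3) - (-4)(-2) = 1
For a 2×2 matrix, A⁻¹ = (1/det(A)) · [[d, -b], [-c, a]]
    = (1) · [[-3, 4], [2, -3]]

A⁻¹ = 
  [ -3,   4]
  [  2,  -3]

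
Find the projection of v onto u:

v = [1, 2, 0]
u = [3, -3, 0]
v·u = (1)(3) + (2)(-3) + (0)(0) = -3
u·u = (3)² + (-3)² + (0)² = 18
proj_u(v) = (v·u / u·u) × u = (-3/18) × u = (-1/6) × u

proj_u(v) = [-1/2, 1/2, 0]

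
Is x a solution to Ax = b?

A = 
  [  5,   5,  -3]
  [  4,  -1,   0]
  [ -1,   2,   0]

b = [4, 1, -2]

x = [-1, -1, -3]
No

Ax = [-1, -3, -1] ≠ b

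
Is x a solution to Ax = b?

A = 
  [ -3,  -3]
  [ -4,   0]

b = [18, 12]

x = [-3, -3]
Yes

Ax = [18, 12] = b ✓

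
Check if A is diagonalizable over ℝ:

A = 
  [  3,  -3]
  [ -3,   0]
Yes

tr(A) = 3, det(A) = -9
Characteristic polynomial: λ² - tr(A)λ + det(A) = λ² - 3λ - 9
λ² - 3λ - 9 = 0  ⇒  λ = (3 ± √((-3)² - 4·(-9)))/2 = (3 ± √(45))/2
  = (3 + 3√5)/2,  (3 - 3√5)/2
Eigenvalues: (3 + 3√5)/2, (3 - 3√5)/2  (≈ 4.854, -1.854)
The two irrational eigenvalues are distinct (simple), so each has alg. mult. = geom. mult. = 1.
Sum of geometric multiplicities equals n, so A has n independent eigenvectors.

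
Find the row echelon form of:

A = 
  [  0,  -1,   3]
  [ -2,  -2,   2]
Row operations:
Swap R1 ↔ R2

Resulting echelon form:
REF = 
  [ -2,  -2,   2]
  [  0,  -1,   3]

Rank = 2 (number of non-zero pivot rows).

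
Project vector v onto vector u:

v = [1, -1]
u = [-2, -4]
v·u = (1)(-2) + (-1)(-4) = 2
u·u = (-2)² + (-4)² = 20
proj_u(v) = (v·u / u·u) × u = (2/20) × u = (1/10) × u

proj_u(v) = [-1/5, -2/5]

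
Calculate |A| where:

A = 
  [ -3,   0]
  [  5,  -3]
9

For a 2×2 matrix, det = ad - bc = (-3)(-3) - (0)(5) = 9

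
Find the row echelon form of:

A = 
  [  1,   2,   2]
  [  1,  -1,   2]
Row operations:
R2 → R2 - (1)·R1

Resulting echelon form:
REF = 
  [  1,   2,   2]
  [  0,  -3,   0]

Rank = 2 (number of non-zero pivot rows).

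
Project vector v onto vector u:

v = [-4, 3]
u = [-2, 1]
proj_u(v) = [-22/5, 11/5]

v·u = (-4)(-2) + (3)(1) = 11
u·u = (-2)² + (1)² = 5
proj_u(v) = (v·u / u·u) × u = (11/5) × u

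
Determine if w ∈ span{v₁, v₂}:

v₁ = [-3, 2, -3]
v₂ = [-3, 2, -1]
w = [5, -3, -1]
No

Form the augmented matrix and row-reduce:
[v₁|v₂|w] = 
  [ -3,  -3,   5]
  [  2,   2,  -3]
  [ -3,  -1,  -1]
R2 → R2 + (2/3)·R1
R3 → R3 - (1)·R1
Swap R2 ↔ R3
REF = 
  [ -3,  -3,   5]
  [  0,   2,  -6]
  [  0,   0, 1/3]

Row 3 reads [0 0 | 1/3], i.e. 0 = 1/3, so the system is inconsistent and w ∉ span{v₁, v₂}.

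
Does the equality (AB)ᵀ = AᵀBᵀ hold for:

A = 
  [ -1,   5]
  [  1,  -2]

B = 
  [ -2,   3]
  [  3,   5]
No

(AB)ᵀ = 
  [ 17,  -8]
  [ 22,  -7]

AᵀBᵀ = 
  [  5,   2]
  [-16,   5]

The two matrices differ, so (AB)ᵀ ≠ AᵀBᵀ in general. The correct identity is (AB)ᵀ = BᵀAᵀ.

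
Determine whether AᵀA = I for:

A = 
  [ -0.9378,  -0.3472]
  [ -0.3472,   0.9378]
Yes

AᵀA = 
  [  1,   0]
  [  0,   1]
≈ I (equal to I up to the 4-dp rounding of the entries)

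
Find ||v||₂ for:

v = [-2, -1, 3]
3.742

||v||₂ = √((-2)² + (-1)² + (3)²) = √14 = 3.742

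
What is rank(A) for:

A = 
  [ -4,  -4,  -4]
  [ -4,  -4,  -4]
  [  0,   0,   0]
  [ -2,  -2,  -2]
rank(A) = 1

Row reduce:
R2 → R2 - (1)·R1
R4 → R4 - (1/2)·R1
REF = 
  [ -4,  -4,  -4]
  [  0,   0,   0]
  [  0,   0,   0]
  [  0,   0,   0]
Pivot columns: 1 → 1 pivot.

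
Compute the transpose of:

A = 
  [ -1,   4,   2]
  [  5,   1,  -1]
Aᵀ = 
  [ -1,   5]
  [  4,   1]
  [  2,  -1]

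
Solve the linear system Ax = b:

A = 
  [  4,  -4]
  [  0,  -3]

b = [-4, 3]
x = [-2, -1]

Row reduce the augmented matrix [A|b]:
(already in echelon form)
REF = 
  [  4,  -4,  -4]
  [  0,  -3,   3]

Back-substitution:
x₂ = 3 / (-3) = -1
x₁ = (-4 - (-4)(-1)) / 4 = -2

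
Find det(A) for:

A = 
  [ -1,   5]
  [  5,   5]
-30

For a 2×2 matrix, det = ad - bc = (-1)(5) - (5)(5) = -30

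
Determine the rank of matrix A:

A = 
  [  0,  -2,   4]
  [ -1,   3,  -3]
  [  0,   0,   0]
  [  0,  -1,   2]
rank(A) = 2

Row reduce:
Swap R1 ↔ R2
R4 → R4 - (1/2)·R2
REF = 
  [ -1,   3,  -3]
  [  0,  -2,   4]
  [  0,   0,   0]
  [  0,   0,   0]
Pivot columns: 1, 2 → 2 pivots.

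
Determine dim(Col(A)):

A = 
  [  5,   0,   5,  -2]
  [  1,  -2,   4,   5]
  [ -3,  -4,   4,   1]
dim(Col(A)) = 3

Row reduce:
R2 → R2 - (1/5)·R1
R3 → R3 + (3/5)·R1
R3 → R3 - (2)·R2
REF = 
  [   5,    0,    5,   -2]
  [   0,   -2,    3, 27/5]
  [   0,    0,    1,  -11]
Pivot columns: 1, 2, 3 → 3 pivots.
dim(Col(A)) = number of pivot columns = 3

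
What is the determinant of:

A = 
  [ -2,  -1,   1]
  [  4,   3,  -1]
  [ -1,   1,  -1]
Cofactor expansion along row 1:
det(A) = (-2)·((3)(-1) - (-1)(1)) - (-1)·((4)(-1) - (-1)(-1)) + (1)·((4)(1) - (3)(-1))
  = (-2)(-2) - (-1)(-5) + (1)(7)
  = 6

det(A) = 6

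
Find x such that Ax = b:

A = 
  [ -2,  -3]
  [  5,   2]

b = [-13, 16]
x = [2, 3]

Row reduce the augmented matrix [A|b]:
R2 → R2 + (5/2)·R1
REF = 
  [   -2,    -3,   -13]
  [    0, -11/2, -33/2]

Back-substitution:
x₂ = (-33/2) / (-11/2) = 3
x₁ = (-13 - (-3)(3)) / (-2) = 2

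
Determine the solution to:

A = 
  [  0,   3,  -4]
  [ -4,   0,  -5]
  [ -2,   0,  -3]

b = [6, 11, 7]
x = [1, -2, -3]

Row reduce the augmented matrix [A|b]:
Swap R1 ↔ R2
R3 → R3 - (1/2)·R1
REF = 
  [  -4,    0,   -5,   11]
  [   0,    3,   -4,    6]
  [   0,    0, -1/2,  3/2]

Back-substitution:
x₃ = (3/2) / (-1/2) = -3
x₂ = (6 - (-4)(-3)) / 3 = -2
x₁ = (11 - (0)(-2) - (-5)(-3)) / (-4) = 1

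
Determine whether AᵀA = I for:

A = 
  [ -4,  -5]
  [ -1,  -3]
No

AᵀA = 
  [ 17,  23]
  [ 23,  34]
≠ I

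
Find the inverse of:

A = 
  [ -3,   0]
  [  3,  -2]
det(A) = (-3)(-2) - (0)(3) = 6
For a 2×2 matrix, A⁻¹ = (1/det(A)) · [[d, -b], [-c, a]]
    = (1/6) · [[-2, 0], [-3, -3]]

A⁻¹ = 
  [-1/3,    0]
  [-1/2, -1/2]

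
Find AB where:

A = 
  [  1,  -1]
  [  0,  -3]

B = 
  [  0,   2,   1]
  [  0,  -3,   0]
AB = 
  [  0,   5,   1]
  [  0,   9,   0]

A is 2×2 and B is 2×3, so AB is 2×3. Each entry is (row of A)·(column of B):
AB[1,1] = (1)(0) + (-1)(0) = 0
AB[1,2] = (1)(2) + (-1)(-3) = 5
AB[1,3] = (1)(1) + (-1)(0) = 1
AB[2,1] = (0)(0) + (-3)(0) = 0
AB[2,2] = (0)(2) + (-3)(-3) = 9
AB[2,3] = (0)(1) + (-3)(0) = 0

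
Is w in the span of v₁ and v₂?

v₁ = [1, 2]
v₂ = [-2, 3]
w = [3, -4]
Yes

Form the augmented matrix and row-reduce:
[v₁|v₂|w] = 
  [  1,  -2,   3]
  [  2,   3,  -4]
R2 → R2 - (2)·R1
REF = 
  [  1,  -2,   3]
  [  0,   7, -10]

No row of the form [0 0 | nonzero], so the system is consistent. Back-substitution gives c₁ = 1/7, c₂ = -10/7: w = (1/7)·v₁ + (-10/7)·v₂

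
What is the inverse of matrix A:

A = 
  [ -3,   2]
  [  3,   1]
det(A) = (-3)(1) - (2)(3) = -9
For a 2×2 matrix, A⁻¹ = (1/det(A)) · [[d, -b], [-c, a]]
    = (-1/9) · [[1, -2], [-3, -3]]

A⁻¹ = 
  [-1/9,  2/9]
  [ 1/3,  1/3]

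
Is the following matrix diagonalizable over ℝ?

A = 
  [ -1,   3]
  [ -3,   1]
No

tr(A) = 0, det(A) = 8
Characteristic polynomial: λ² - tr(A)λ + det(A) = λ² + 8
λ² + 8 = 0  ⇒  λ = (0 ± √((0)² - 4·(8)))/2 = (0 ± √(-32))/2
  = 2i√2,  -2i√2
Eigenvalues: 2i√2, -2i√2  (≈ 0 + 2.828i, 0 - 2.828i)
Has complex eigenvalues (not diagonalizable over ℝ).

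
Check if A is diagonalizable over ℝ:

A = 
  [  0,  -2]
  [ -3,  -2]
Yes

tr(A) = -2, det(A) = -6
Characteristic polynomial: λ² - tr(A)λ + det(A) = λ² + 2λ - 6
λ² + 2λ - 6 = 0  ⇒  λ = (-2 ± √((2)² - 4·(-6)))/2 = (-2 ± √(28))/2
  = -1 + √7,  -1 - √7
Eigenvalues: -1 + √7, -1 - √7  (≈ 1.646, -3.646)
The two irrational eigenvalues are distinct (simple), so each has alg. mult. = geom. mult. = 1.
Sum of geometric multiplicities equals n, so A has n independent eigenvectors.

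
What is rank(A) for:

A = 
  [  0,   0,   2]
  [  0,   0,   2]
rank(A) = 1

Row reduce:
R2 → R2 - (1)·R1
REF = 
  [  0,   0,   2]
  [  0,   0,   0]
Pivot columns: 3 → 1 pivot.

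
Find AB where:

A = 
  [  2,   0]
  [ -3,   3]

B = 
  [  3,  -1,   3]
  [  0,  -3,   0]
AB = 
  [  6,  -2,   6]
  [ -9,  -6,  -9]

A is 2×2 and B is 2×3, so AB is 2×3. Each entry is (row of A)·(column of B):
AB[1,1] = (2)(3) + (0)(0) = 6
AB[1,2] = (2)(-1) + (0)(-3) = -2
AB[1,3] = (2)(3) + (0)(0) = 6
AB[2,1] = (-3)(3) + (3)(0) = -9
AB[2,2] = (-3)(-1) + (3)(-3) = -6
AB[2,3] = (-3)(3) + (3)(0) = -9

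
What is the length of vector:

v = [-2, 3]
3.606

||v||₂ = √((-2)² + (3)²) = √13 = 3.606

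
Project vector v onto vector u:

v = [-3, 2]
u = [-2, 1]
proj_u(v) = [-16/5, 8/5]

v·u = (-3)(-2) + (2)(1) = 8
u·u = (-2)² + (1)² = 5
proj_u(v) = (v·u / u·u) × u = (8/5) × u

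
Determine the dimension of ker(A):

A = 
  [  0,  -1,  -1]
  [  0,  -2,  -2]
nullity(A) = 2

Row reduce:
R2 → R2 - (2)·R1
REF = 
  [  0,  -1,  -1]
  [  0,   0,   0]
Pivot columns: 2 → 1 pivot.
rank(A) = 1, so nullity(A) = 3 - 1 = 2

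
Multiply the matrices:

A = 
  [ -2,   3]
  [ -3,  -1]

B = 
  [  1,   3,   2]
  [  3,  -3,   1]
A is 2×2 and B is 2×3, so AB is 2×3. Each entry is (row of A)·(column of B):
AB[1,1] = (-2)(1) + (3)(3) = 7
AB[1,2] = (-2)(3) + (3)(-3) = -15
AB[1,3] = (-2)(2) + (3)(1) = -1
AB[2,1] = (-3)(1) + (-1)(3) = -6
AB[2,2] = (-3)(3) + (-1)(-3) = -6
AB[2,3] = (-3)(2) + (-1)(1) = -7

AB = 
  [  7, -15,  -1]
  [ -6,  -6,  -7]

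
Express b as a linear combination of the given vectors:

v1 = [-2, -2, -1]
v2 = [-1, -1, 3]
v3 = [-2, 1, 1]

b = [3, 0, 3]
c1 = -1, c2 = 1, c3 = -1

b = -1·v1 + 1·v2 + -1·v3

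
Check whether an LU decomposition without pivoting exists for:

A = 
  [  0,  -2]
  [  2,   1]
No.
A[1,1] = 0 but A[2,1] = 2 ≠ 0. Any LU with L unit lower triangular has (LU)[1,1] = U[1,1] and (LU)[2,1] = L[2,1]·U[1,1]; matching A forces U[1,1] = 0, which then forces (LU)[2,1] = 0 ≠ 2. A row swap (pivoting) is required.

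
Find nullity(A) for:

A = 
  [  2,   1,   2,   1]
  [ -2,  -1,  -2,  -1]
nullity(A) = 3

Row reduce:
R2 → R2 + (1)·R1
REF = 
  [  2,   1,   2,   1]
  [  0,   0,   0,   0]
Pivot columns: 1 → 1 pivot.
rank(A) = 1, so nullity(A) = 4 - 1 = 3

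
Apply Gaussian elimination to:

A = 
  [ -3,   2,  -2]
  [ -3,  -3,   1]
Row operations:
R2 → R2 - (1)·R1

Resulting echelon form:
REF = 
  [ -3,   2,  -2]
  [  0,  -5,   3]

Rank = 2 (number of non-zero pivot rows).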